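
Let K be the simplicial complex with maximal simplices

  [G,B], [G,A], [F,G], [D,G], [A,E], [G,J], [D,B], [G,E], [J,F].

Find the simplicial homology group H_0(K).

Take the total order A < B < D < E < F < G < J on the vertex set. Then K (dimension 1) consists of the simplices:

  0-simplices (7): A, B, D, E, F, G, J
  1-simplices (9): AE, AG, BD, BG, DG, EG, FG, FJ, GJ

Hence C_0 ≅ Z^7, C_1 ≅ Z^9.

∂_1: C_1 → C_0 is given by ∂[p,q] = [q] − [p].
The resulting 7×9 matrix has rank 6, and its Smith normal form has invariant factors (1,1,1,1,1,1).

Computing H_k = (kernel of ∂_k) / (image of ∂_{k+1}):

  H_0: rank C_0 − rank ∂_1 = 7 − 6 = 1, and the invariant factors of ∂_1 are all 1, so H_0 = Z.

H_0 ≅ Z.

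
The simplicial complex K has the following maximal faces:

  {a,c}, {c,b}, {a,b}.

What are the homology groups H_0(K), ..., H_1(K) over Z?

Fix the vertex order a < b < c and write every simplex with vertices in increasing order. Then dim K = 1 and the simplices of K are:

  0-simplices (3): a, b, c
  1-simplices (3): ab, ac, bc

Hence C_0 ≅ Z^3, C_1 ≅ Z^3.

Boundary ∂_1: C_1 → C_0 maps an edge to its endpoints' difference, ∂[p,q] = q − p.
This gives a 3×3 integer matrix of rank 2; reducing to Smith normal form yields diagonal entries (1,1).

Now H_k = ker ∂_k / im ∂_{k+1}, so:

  H_0: rank C_0 − rank ∂_1 = 3 − 2 = 1, and the invariant factors of ∂_1 are all 1, so H_0 ≅ Z.
  H_1: rank ker ∂_1 − rank ∂_2 = (3 − 2) − 0 = 1, and there is no ∂_2, so H_1 ≅ Z.

H_0 = Z,  H_1 = Z.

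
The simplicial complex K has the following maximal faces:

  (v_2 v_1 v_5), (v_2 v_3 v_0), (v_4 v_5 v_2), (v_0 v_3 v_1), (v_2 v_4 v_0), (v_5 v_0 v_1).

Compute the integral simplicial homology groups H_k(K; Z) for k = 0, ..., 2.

H_0 = Z,  H_1 = Z,  H_2 = 0.

Take the total order v_0 < v_1 < v_2 < v_3 < v_4 < v_5 on the vertex set. Then K (dimension 2) consists of the simplices:

  0-simplices (6): [v_0], [v_1], [v_2], [v_3], [v_4], [v_5]
  1-simplices (12): [v_0,v_1], [v_0,v_2], [v_0,v_3], [v_0,v_4], [v_0,v_5], [v_1,v_2], [v_1,v_3], [v_1,v_5], [v_2,v_3], [v_2,v_4], [v_2,v_5], [v_4,v_5]
  2-simplices (6): [v_0,v_1,v_3], [v_0,v_1,v_5], [v_0,v_2,v_3], [v_0,v_2,v_4], [v_1,v_2,v_5], [v_2,v_4,v_5]

so the chain groups are C_0 ≅ Z^6, C_1 ≅ Z^12, C_2 ≅ Z^6.

Boundary ∂_1: C_1 → C_0 maps an edge to its endpoints' difference, ∂[p,q] = q − p.
As a 6×12 matrix over Z this has rank 5, with invariant factors (1,1,1,1,1).

The boundary map ∂_2: C_2 → C_1 maps a triangle to the signed sum of its edges. For instance
  ∂[v_0,v_2,v_3] = [v_2,v_3] − [v_0,v_3] + [v_0,v_2],
  ∂[v_2,v_4,v_5] = [v_4,v_5] − [v_2,v_5] + [v_2,v_4].
As a 12×6 matrix over Z this has rank 6, with invariant factors (1,1,1,1,1,1).

Reading off H_k = ker ∂_k / im ∂_{k+1}:

  H_0: rank C_0 − rank ∂_1 = 6 − 5 = 1, and the invariant factors of ∂_1 are all 1, so H_0 ≅ Z.
  H_1: rank ker ∂_1 − rank ∂_2 = (12 − 5) − 6 = 1, and the invariant factors of ∂_2 are all 1, so H_1 ≅ Z.
  H_2: rank ker ∂_2 − rank ∂_3 = (6 − 6) − 0 = 0, and there is no ∂_3, so H_2 ≅ 0.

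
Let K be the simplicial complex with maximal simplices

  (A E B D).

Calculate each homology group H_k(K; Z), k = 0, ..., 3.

H_0 = Z,  H_1 = 0,  H_2 = 0,  H_3 = 0.

Take the total order A < B < D < E on the vertex set. Then K (dimension 3) consists of the simplices:

  0-simplices (4): A, B, D, E
  1-simplices (6): AB, AD, AE, BD, BE, DE
  2-simplices (4): ABD, ABE, ADE, BDE
  3-simplices (1): ABDE

Hence C_0 ≅ Z^4, C_1 ≅ Z^6, C_2 ≅ Z^4, C_3 ≅ Z^1.

∂_1: C_1 → C_0 is given by ∂[p,q] = [q] − [p].
The resulting 4×6 matrix has rank 3, and its Smith normal form has invariant factors (1,1,1).

Boundary ∂_2: C_2 → C_1 maps a triangle to the signed sum of its edges. For instance
  ∂ABE = BE − AE + AB,
  ∂ABD = BD − AD + AB.
The 6×4 boundary matrix has rank 3 and Smith normal form diag(1,1,1).

Boundary ∂_3: C_3 → C_2 sends each 3-simplex σ to the alternating sum Σ_i (−1)^i (σ with its i-th vertex removed). For instance
  ∂ABDE = BDE − ADE + ABE − ABD.
The resulting 4×1 matrix has rank 1, and its Smith normal form has invariant factors (1).

Reading off H_k = ker ∂_k / im ∂_{k+1}:

  H_0: rank C_0 − rank ∂_1 = 4 − 3 = 1, and the invariant factors of ∂_1 are all 1, so H_0 ≅ Z.
  H_1: rank ker ∂_1 − rank ∂_2 = (6 − 3) − 3 = 0, and the invariant factors of ∂_2 are all 1, so H_1 ≅ 0.
  H_2: rank ker ∂_2 − rank ∂_3 = (4 − 3) − 1 = 0, and the invariant factors of ∂_3 are all 1, so H_2 ≅ 0.
  H_3: rank ker ∂_3 − rank ∂_4 = (1 − 1) − 0 = 0, and there is no ∂_4, so H_3 ≅ 0.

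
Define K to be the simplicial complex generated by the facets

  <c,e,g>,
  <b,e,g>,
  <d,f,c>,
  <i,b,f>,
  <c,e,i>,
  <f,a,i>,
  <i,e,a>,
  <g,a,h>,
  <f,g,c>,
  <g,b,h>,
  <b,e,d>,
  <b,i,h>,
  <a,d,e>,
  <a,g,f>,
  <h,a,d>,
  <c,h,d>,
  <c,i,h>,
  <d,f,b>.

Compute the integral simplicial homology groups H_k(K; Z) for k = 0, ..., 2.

H_0 ≅ Z,  H_1 ≅ Z^2,  H_2 ≅ Z.

Take the total order a < b < c < d < e < f < g < h < i on the vertex set. Then K (dimension 2) consists of the simplices:

  0-simplices (9): a, b, c, d, e, f, g, h, i
  1-simplices (27): ad, ae, af, ag, ah, ai, bd, be, bf, bg, bh, bi, cd, ce, cf, cg, ch, ci, de, df, dh, eg, ei, fg, fi, gh, hi
  2-simplices (18): ade, adh, aei, afg, afi, agh, bde, bdf, beg, bfi, bgh, bhi, cdf, cdh, ceg, cei, cfg, chi

giving chain groups C_0 ≅ Z^9, C_1 ≅ Z^27, C_2 ≅ Z^18.

∂_1: C_1 → C_0 is given by ∂[p,q] = [q] − [p].
The 9×27 boundary matrix has rank 8 and Smith normal form diag(1,1,1,1,1,1,1,1).

The boundary map ∂_2: C_2 → C_1 maps a triangle to the signed sum of its edges. For instance
  ∂aei = ei − ai + ae,
  ∂agh = gh − ah + ag.
As a 27×18 matrix over Z this has rank 17, with invariant factors (1,1,1,1,1,1,1,1,1,1,1,1,1,1,1,1,1).

From H_k ≅ ker(∂_k) / im(∂_{k+1}) we obtain:

  H_0: rank C_0 − rank ∂_1 = 9 − 8 = 1, and the invariant factors of ∂_1 are all 1, so H_0 ≅ Z.
  H_1: rank ker ∂_1 − rank ∂_2 = (27 − 8) − 17 = 2, and the invariant factors of ∂_2 are all 1, so H_1 ≅ Z^2.
  H_2: rank ker ∂_2 − rank ∂_3 = (18 − 17) − 0 = 1, and there is no ∂_3, so H_2 ≅ Z.

(K is a triangulation of the torus T^2.)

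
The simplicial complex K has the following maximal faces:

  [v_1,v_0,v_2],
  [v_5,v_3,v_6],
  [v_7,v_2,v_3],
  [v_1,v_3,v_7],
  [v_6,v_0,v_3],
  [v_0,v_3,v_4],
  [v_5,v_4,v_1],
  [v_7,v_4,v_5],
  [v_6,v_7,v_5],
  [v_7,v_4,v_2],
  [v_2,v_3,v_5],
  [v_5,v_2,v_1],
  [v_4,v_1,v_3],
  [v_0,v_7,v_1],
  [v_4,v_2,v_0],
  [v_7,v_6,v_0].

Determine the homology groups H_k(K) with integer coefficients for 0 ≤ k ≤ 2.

Order the vertices as v_0 < v_1 < v_2 < v_3 < v_4 < v_5 < v_6 < v_7. Listing each simplex with vertices in this order, K has dimension 2 with simplices:

  0-simplices (8): [v_0], [v_1], [v_2], [v_3], [v_4], [v_5], [v_6], [v_7]
  1-simplices (24): (24 of them)
  2-simplices (16): (16 of them)

Hence C_0 ≅ Z^8, C_1 ≅ Z^24, C_2 ≅ Z^16.

Boundary ∂_1: C_1 → C_0 is given by ∂[p,q] = [q] − [p].
This gives a 8×24 integer matrix of rank 7; reducing to Smith normal form yields diagonal entries (1,1,1,1,1,1,1).

∂_2: C_2 → C_1 sends each 2-simplex [p,q,r] to [q,r] − [p,r] + [p,q]. For instance
  ∂[v_5,v_6,v_7] = [v_6,v_7] − [v_5,v_7] + [v_5,v_6],
  ∂[v_0,v_3,v_4] = [v_3,v_4] − [v_0,v_4] + [v_0,v_3].
As a 24×16 matrix over Z this has rank 15, with invariant factors (1,1,1,1,1,1,1,1,1,1,1,1,1,1,1).

Reading off H_k = ker ∂_k / im ∂_{k+1}:

  H_0: rank C_0 − rank ∂_1 = 8 − 7 = 1, and the invariant factors of ∂_1 are all 1, so H_0 ≅ Z.
  H_1: rank ker ∂_1 − rank ∂_2 = (24 − 7) − 15 = 2, and the invariant factors of ∂_2 are all 1, so H_1 ≅ Z^2.
  H_2: rank ker ∂_2 − rank ∂_3 = (16 − 15) − 0 = 1, and there is no ∂_3, so H_2 ≅ Z.

H_0 ≅ Z,  H_1 ≅ Z^2,  H_2 ≅ Z.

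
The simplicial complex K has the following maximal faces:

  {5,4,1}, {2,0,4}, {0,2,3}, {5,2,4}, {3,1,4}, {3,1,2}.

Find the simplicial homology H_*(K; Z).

Fix the vertex order 0 < 1 < 2 < 3 < 4 < 5 and write every simplex with vertices in increasing order. Then dim K = 2 and the simplices of K are:

  0-simplices (6): [0], [1], [2], [3], [4], [5]
  1-simplices (12): [0,2], [0,3], [0,4], [1,2], [1,3], [1,4], [1,5], [2,3], [2,4], [2,5], [3,4], [4,5]
  2-simplices (6): [0,2,3], [0,2,4], [1,2,3], [1,3,4], [1,4,5], [2,4,5]

so the chain groups are C_0 ≅ Z^6, C_1 ≅ Z^12, C_2 ≅ Z^6.

The boundary map ∂_1: C_1 → C_0 maps an edge to its endpoints' difference, ∂[p,q] = q − p.
As a 6×12 matrix over Z this has rank 5, with invariant factors (1,1,1,1,1).

Boundary ∂_2: C_2 → C_1 acts by ∂[p,q,r] = [q,r] − [p,r] + [p,q]. For instance
  ∂[1,3,4] = [3,4] − [1,4] + [1,3],
  ∂[2,4,5] = [4,5] − [2,5] + [2,4].
The 12×6 boundary matrix has rank 6 and Smith normal form diag(1,1,1,1,1,1).

Now H_k = ker ∂_k / im ∂_{k+1}, so:

  H_0: rank C_0 − rank ∂_1 = 6 − 5 = 1, and the invariant factors of ∂_1 are all 1, so H_0 = Z.
  H_1: rank ker ∂_1 − rank ∂_2 = (12 − 5) − 6 = 1, and the invariant factors of ∂_2 are all 1, so H_1 = Z.
  H_2: rank ker ∂_2 − rank ∂_3 = (6 − 6) − 0 = 0, and there is no ∂_3, so H_2 = 0.

As a check, the Euler characteristic is 6 − 12 + 6 = 0, which agrees with 1 − 1 + 0 = 0.

H_0 = Z,  H_1 = Z,  H_2 = 0.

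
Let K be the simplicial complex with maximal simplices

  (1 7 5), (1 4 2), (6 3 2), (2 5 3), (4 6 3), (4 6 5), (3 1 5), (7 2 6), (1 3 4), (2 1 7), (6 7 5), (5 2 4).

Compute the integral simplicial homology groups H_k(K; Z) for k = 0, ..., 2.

H_0 ≅ Z,  H_1 ≅ Z/2Z,  H_2 = 0.

Take the total order 1 < 2 < 3 < 4 < 5 < 6 < 7 on the vertex set. Then K (dimension 2) consists of the simplices:

  0-simplices (7): [1], [2], [3], [4], [5], [6], [7]
  1-simplices (18): [1,2], [1,3], [1,4], [1,5], [1,7], [2,3], [2,4], [2,5], [2,6], [2,7], [3,4], [3,5], [3,6], [4,5], [4,6], [5,6], [5,7], [6,7]
  2-simplices (12): [1,2,4], [1,2,7], [1,3,4], [1,3,5], [1,5,7], [2,3,5], [2,3,6], [2,4,5], [2,6,7], [3,4,6], [4,5,6], [5,6,7]

so the chain groups are C_0 ≅ Z^7, C_1 ≅ Z^18, C_2 ≅ Z^12.

The boundary map ∂_1: C_1 → C_0 sends each edge [p,q] (with p < q) to q − p.
This gives a 7×18 integer matrix of rank 6; reducing to Smith normal form yields diagonal entries (1,1,1,1,1,1).

∂_2: C_2 → C_1 maps a triangle to the signed sum of its edges. For instance
  ∂[2,3,6] = [3,6] − [2,6] + [2,3],
  ∂[1,5,7] = [5,7] − [1,7] + [1,5].
This gives a 18×12 integer matrix of rank 12; reducing to Smith normal form yields diagonal entries (1,1,1,1,1,1,1,1,1,1,1,2).

Now H_k = ker ∂_k / im ∂_{k+1}, so:

  H_0: rank C_0 − rank ∂_1 = 7 − 6 = 1, and the invariant factors of ∂_1 are all 1, so H_0 ≅ Z.
  H_1: rank ker ∂_1 − rank ∂_2 = (18 − 6) − 12 = 0, and ∂_2 has invariant factor 2 > 1, so H_1 ≅ Z/2Z.
  H_2: rank ker ∂_2 − rank ∂_3 = (12 − 12) − 0 = 0, and there is no ∂_3, so H_2 ≅ 0.

As a check, the Euler characteristic is 7 − 18 + 12 = 1, which agrees with 1 − 0 + 0 = 1.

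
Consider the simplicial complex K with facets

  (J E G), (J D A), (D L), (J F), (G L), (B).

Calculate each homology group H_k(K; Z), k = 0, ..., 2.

H_0 = Z^2,  H_1 = Z,  H_2 = 0.

Fix the vertex order A < B < D < E < F < G < J < L and write every simplex with vertices in increasing order. Then dim K = 2 and the simplices of K are:

  0-simplices (8): A, B, D, E, F, G, J, L
  1-simplices (9): AD, AJ, DJ, DL, EG, EJ, FJ, GJ, GL
  2-simplices (2): ADJ, EGJ

Hence C_0 ≅ Z^8, C_1 ≅ Z^9, C_2 ≅ Z^2.

The boundary map ∂_1: C_1 → C_0 maps an edge to its endpoints' difference, ∂[p,q] = q − p. For instance
  ∂GL = L − G.
This gives a 8×9 integer matrix of rank 6; reducing to Smith normal form yields diagonal entries (1,1,1,1,1,1).

∂_2: C_2 → C_1 sends each 2-simplex [p,q,r] to [q,r] − [p,r] + [p,q]. For instance
  ∂EGJ = GJ − EJ + EG,
  ∂ADJ = DJ − AJ + AD.
The resulting 9×2 matrix has rank 2, and its Smith normal form has invariant factors (1,1).

Reading off H_k = ker ∂_k / im ∂_{k+1}:

  H_0: rank C_0 − rank ∂_1 = 8 − 6 = 2, and the invariant factors of ∂_1 are all 1, so H_0 ≅ Z^2.
  H_1: rank ker ∂_1 − rank ∂_2 = (9 − 6) − 2 = 1, and the invariant factors of ∂_2 are all 1, so H_1 ≅ Z.
  H_2: rank ker ∂_2 − rank ∂_3 = (2 − 2) − 0 = 0, and there is no ∂_3, so H_2 ≅ 0.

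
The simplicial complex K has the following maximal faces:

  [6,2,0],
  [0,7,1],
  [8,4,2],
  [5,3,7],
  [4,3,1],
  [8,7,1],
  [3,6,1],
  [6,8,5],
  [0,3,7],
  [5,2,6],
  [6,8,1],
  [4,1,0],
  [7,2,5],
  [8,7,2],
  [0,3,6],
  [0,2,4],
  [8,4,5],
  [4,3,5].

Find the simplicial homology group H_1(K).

H_1 = Z × Z/2.

K has 9 vertices, 27 edges, 18 triangles.
rank ∂_1 = 8, rank ∂_2 = 18 ⇒ b_1 = 27 − 8 − 18 = 1; ∂_2 has invariant factor(s) [2] giving torsion. So H_1 ≅ Z × Z/2.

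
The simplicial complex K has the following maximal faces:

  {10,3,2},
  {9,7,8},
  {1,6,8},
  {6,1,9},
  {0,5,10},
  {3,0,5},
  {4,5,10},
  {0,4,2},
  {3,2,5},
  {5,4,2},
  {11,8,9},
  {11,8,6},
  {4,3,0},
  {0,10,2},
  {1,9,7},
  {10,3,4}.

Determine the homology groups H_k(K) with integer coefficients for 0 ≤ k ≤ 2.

Order the vertices as 0 < 1 < 2 < 3 < 4 < 5 < 6 < 7 < 8 < 9 < 10 < 11. Listing each simplex with vertices in this order, K has dimension 2 with simplices:

  0-simplices (12): [0], [1], [2], [3], [4], [5], [6], [7], [8], [9], [10], [11]
  1-simplices (27): (27 of them)
  2-simplices (16): [0,2,4], [0,2,10], [0,3,4], [0,3,5], [0,5,10], [1,6,8], [1,6,9], [1,7,9], [2,3,5], [2,3,10], [2,4,5], [3,4,10], [4,5,10], [6,8,11], [7,8,9], [8,9,11]

Hence C_0 ≅ Z^12, C_1 ≅ Z^27, C_2 ≅ Z^16.

The boundary map ∂_1: C_1 → C_0 sends each edge [p,q] (with p < q) to q − p.
This gives a 12×27 integer matrix of rank 10; reducing to Smith normal form yields diagonal entries (1,1,1,1,1,1,1,1,1,1).

Boundary ∂_2: C_2 → C_1 maps a triangle to the signed sum of its edges. For instance
  ∂[0,3,4] = [3,4] − [0,4] + [0,3],
  ∂[1,7,9] = [7,9] − [1,9] + [1,7].
This gives a 27×16 integer matrix of rank 16; reducing to Smith normal form yields diagonal entries (1,1,1,1,1,1,1,1,1,1,1,1,1,1,1,2).

Reading off H_k = ker ∂_k / im ∂_{k+1}:

  H_0: rank C_0 − rank ∂_1 = 12 − 10 = 2, and the invariant factors of ∂_1 are all 1, so H_0 ≅ Z^2.
  H_1: rank ker ∂_1 − rank ∂_2 = (27 − 10) − 16 = 1, and ∂_2 has invariant factor 2 > 1, so H_1 ≅ Z ⊕ Z_2.
  H_2: rank ker ∂_2 − rank ∂_3 = (16 − 16) − 0 = 0, and there is no ∂_3, so H_2 ≅ 0.

H_0 = Z^2,  H_1 = Z ⊕ Z_2,  H_2 = 0.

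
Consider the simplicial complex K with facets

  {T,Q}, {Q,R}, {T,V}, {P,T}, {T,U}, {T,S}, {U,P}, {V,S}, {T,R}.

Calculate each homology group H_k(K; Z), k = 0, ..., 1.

H_0 ≅ Z,  H_1 ≅ Z^3.

Fix the vertex order P < Q < R < S < T < U < V and write every simplex with vertices in increasing order. Then dim K = 1 and the simplices of K are:

  0-simplices (7): P, Q, R, S, T, U, V
  1-simplices (9): PT, PU, QR, QT, RT, ST, SV, TU, TV

giving chain groups C_0 ≅ Z^7, C_1 ≅ Z^9.

Boundary ∂_1: C_1 → C_0 is given by ∂[p,q] = [q] − [p]. For instance
  ∂QT = T − Q.
The resulting 7×9 matrix has rank 6, and its Smith normal form has invariant factors (1,1,1,1,1,1).

Reading off H_k = ker ∂_k / im ∂_{k+1}:

  H_0: rank C_0 − rank ∂_1 = 7 − 6 = 1, and the invariant factors of ∂_1 are all 1, so H_0 = Z.
  H_1: rank ker ∂_1 − rank ∂_2 = (9 − 6) − 0 = 3, and there is no ∂_2, so H_1 = Z^3.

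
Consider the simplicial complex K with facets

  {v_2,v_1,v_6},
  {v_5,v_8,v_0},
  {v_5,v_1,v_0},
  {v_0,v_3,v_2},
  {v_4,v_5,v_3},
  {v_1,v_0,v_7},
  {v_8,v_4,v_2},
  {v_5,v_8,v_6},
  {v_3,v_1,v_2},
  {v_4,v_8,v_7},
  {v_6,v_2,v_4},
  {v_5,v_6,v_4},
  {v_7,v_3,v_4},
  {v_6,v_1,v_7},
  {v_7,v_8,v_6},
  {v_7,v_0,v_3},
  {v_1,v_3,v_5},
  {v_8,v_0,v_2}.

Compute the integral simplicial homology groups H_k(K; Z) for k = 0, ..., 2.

H_0 = Z,  H_1 = Z × Z/2,  H_2 = 0.

Order the vertices as v_0 < v_1 < v_2 < v_3 < v_4 < v_5 < v_6 < v_7 < v_8. Listing each simplex with vertices in this order, K has dimension 2 with simplices:

  0-simplices (9): [v_0], [v_1], [v_2], [v_3], [v_4], [v_5], [v_6], [v_7], [v_8]
  1-simplices (27): (27 of them)
  2-simplices (18): (18 of them)

Hence C_0 ≅ Z^9, C_1 ≅ Z^27, C_2 ≅ Z^18.

The boundary map ∂_1: C_1 → C_0 is given by ∂[p,q] = [q] − [p]. For instance
  ∂[v_6,v_7] = [v_7] − [v_6].
As a 9×27 matrix over Z this has rank 8, with invariant factors (1,1,1,1,1,1,1,1).

The boundary map ∂_2: C_2 → C_1 sends each 2-simplex [p,q,r] to [q,r] − [p,r] + [p,q]. For instance
  ∂[v_3,v_4,v_7] = [v_4,v_7] − [v_3,v_7] + [v_3,v_4],
  ∂[v_0,v_1,v_7] = [v_1,v_7] − [v_0,v_7] + [v_0,v_1].
The 27×18 boundary matrix has rank 18 and Smith normal form diag(1,1,1,1,1,1,1,1,1,1,1,1,1,1,1,1,1,2).

From H_k ≅ ker(∂_k) / im(∂_{k+1}) we obtain:

  H_0: rank C_0 − rank ∂_1 = 9 − 8 = 1, and the invariant factors of ∂_1 are all 1, so H_0 ≅ Z.
  H_1: rank ker ∂_1 − rank ∂_2 = (27 − 8) − 18 = 1, and ∂_2 has invariant factor 2 > 1, so H_1 ≅ Z × Z/2.
  H_2: rank ker ∂_2 − rank ∂_3 = (18 − 18) − 0 = 0, and there is no ∂_3, so H_2 ≅ 0.

As a check, the Euler characteristic is 9 − 27 + 18 = 0, which agrees with 1 − 1 + 0 = 0.
(K is a triangulation of the Klein bottle.)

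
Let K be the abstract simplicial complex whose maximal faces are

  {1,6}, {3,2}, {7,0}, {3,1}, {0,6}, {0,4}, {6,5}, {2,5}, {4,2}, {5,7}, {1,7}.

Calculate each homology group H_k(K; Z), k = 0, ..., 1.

H_0 = Z,  H_1 = Z^4.

We work with the vertex ordering 0 < 1 < 2 < 3 < 4 < 5 < 6 < 7. The simplices of K, each written with vertices in increasing order, are:

  0-simplices (8): [0], [1], [2], [3], [4], [5], [6], [7]
  1-simplices (11): [0,4], [0,6], [0,7], [1,3], [1,6], [1,7], [2,3], [2,4], [2,5], [5,6], [5,7]

so the chain groups are C_0 ≅ Z^8, C_1 ≅ Z^11.

Boundary ∂_1: C_1 → C_0 sends each edge [p,q] (with p < q) to q − p.
As a 8×11 matrix over Z this has rank 7, with invariant factors (1,1,1,1,1,1,1).

Reading off H_k = ker ∂_k / im ∂_{k+1}:

  H_0: rank C_0 − rank ∂_1 = 8 − 7 = 1, and the invariant factors of ∂_1 are all 1, so H_0 = Z.
  H_1: rank ker ∂_1 − rank ∂_2 = (11 − 7) − 0 = 4, and there is no ∂_2, so H_1 = Z^4.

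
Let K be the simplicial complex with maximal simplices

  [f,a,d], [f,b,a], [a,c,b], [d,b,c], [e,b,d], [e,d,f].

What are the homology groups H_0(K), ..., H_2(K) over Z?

H_0 ≅ Z,  H_1 ≅ Z,  H_2 = 0.

We work with the vertex ordering a < b < c < d < e < f. The simplices of K, each written with vertices in increasing order, are:

  0-simplices (6): a, b, c, d, e, f
  1-simplices (12): ab, ac, ad, af, bc, bd, be, bf, cd, de, df, ef
  2-simplices (6): abc, abf, adf, bcd, bde, def

giving chain groups C_0 ≅ Z^6, C_1 ≅ Z^12, C_2 ≅ Z^6.

The boundary map ∂_1: C_1 → C_0 maps an edge to its endpoints' difference, ∂[p,q] = q − p.
The resulting 6×12 matrix has rank 5, and its Smith normal form has invariant factors (1,1,1,1,1).

The boundary map ∂_2: C_2 → C_1 sends each 2-simplex [p,q,r] to [q,r] − [p,r] + [p,q]. For instance
  ∂bde = de − be + bd,
  ∂abc = bc − ac + ab.
The resulting 12×6 matrix has rank 6, and its Smith normal form has invariant factors (1,1,1,1,1,1).

Computing H_k = (kernel of ∂_k) / (image of ∂_{k+1}):

  H_0: rank C_0 − rank ∂_1 = 6 − 5 = 1, and the invariant factors of ∂_1 are all 1, so H_0 ≅ Z.
  H_1: rank ker ∂_1 − rank ∂_2 = (12 − 5) − 6 = 1, and the invariant factors of ∂_2 are all 1, so H_1 ≅ Z.
  H_2: rank ker ∂_2 − rank ∂_3 = (6 − 6) − 0 = 0, and there is no ∂_3, so H_2 ≅ 0.

(K is a triangulation of the cylinder S^1 x I.)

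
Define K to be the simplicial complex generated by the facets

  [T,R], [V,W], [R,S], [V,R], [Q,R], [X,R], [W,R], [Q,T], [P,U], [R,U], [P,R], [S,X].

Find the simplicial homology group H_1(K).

H_1 ≅ Z^4.

We work with the vertex ordering P < Q < R < S < T < U < V < W < X. The simplices of K, each written with vertices in increasing order, are:

  0-simplices (9): P, Q, R, S, T, U, V, W, X
  1-simplices (12): PR, PU, QR, QT, RS, RT, RU, RV, RW, RX, SX, VW

so the chain groups are C_0 ≅ Z^9, C_1 ≅ Z^12.

∂_1: C_1 → C_0 sends each edge [p,q] (with p < q) to q − p. For instance
  ∂SX = X − S.
As a 9×12 matrix over Z this has rank 8, with invariant factors (1,1,1,1,1,1,1,1).

From H_k ≅ ker(∂_k) / im(∂_{k+1}) we obtain:

  H_1: rank ker ∂_1 − rank ∂_2 = (12 − 8) − 0 = 4, and there is no ∂_2, so H_1 ≅ Z^4.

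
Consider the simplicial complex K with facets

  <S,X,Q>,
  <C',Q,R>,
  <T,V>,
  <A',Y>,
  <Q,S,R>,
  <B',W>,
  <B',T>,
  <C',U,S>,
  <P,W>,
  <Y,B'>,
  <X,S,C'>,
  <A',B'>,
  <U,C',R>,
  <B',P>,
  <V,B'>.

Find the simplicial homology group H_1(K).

H_1 ≅ Z^4.

Order the vertices as P < Q < R < S < T < U < V < W < X < Y < A' < B' < C'. Listing each simplex with vertices in this order, K has dimension 2 with simplices:

  0-simplices (13): [P], [Q], [R], [S], [T], [U], [V], [W], [X], [Y], [A'], [B'], [C']
  1-simplices (21): [P,W], [P,B'], [Q,R], [Q,S], [Q,X], [Q,C'], [R,S], [R,U], [R,C'], [S,U], [S,X], [S,C'], [T,V], [T,B'], [U,C'], [V,B'], [W,B'], [X,C'], [Y,A'], [Y,B'], [A',B']
  2-simplices (6): [Q,R,S], [Q,R,C'], [Q,S,X], [R,U,C'], [S,U,C'], [S,X,C']

so the chain groups are C_0 ≅ Z^13, C_1 ≅ Z^21, C_2 ≅ Z^6.

Boundary ∂_1: C_1 → C_0 maps an edge to its endpoints' difference, ∂[p,q] = q − p.
The resulting 13×21 matrix has rank 11, and its Smith normal form has invariant factors (1,1,1,1,1,1,1,1,1,1,1).

∂_2: C_2 → C_1 maps a triangle to the signed sum of its edges. For instance
  ∂[Q,R,S] = [R,S] − [Q,S] + [Q,R],
  ∂[S,U,C'] = [U,C'] − [S,C'] + [S,U].
The 21×6 boundary matrix has rank 6 and Smith normal form diag(1,1,1,1,1,1).

From H_k ≅ ker(∂_k) / im(∂_{k+1}) we obtain:

  H_1: rank ker ∂_1 − rank ∂_2 = (21 − 11) − 6 = 4, and the invariant factors of ∂_2 are all 1, so H_1 = Z^4.

(K is a triangulation of the disjoint union of a wedge of 3 circles and the cylinder S^1 x I.)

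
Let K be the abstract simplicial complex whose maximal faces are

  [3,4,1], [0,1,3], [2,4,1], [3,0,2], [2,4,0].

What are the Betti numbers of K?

b_0 = 1, b_1 = 1, b_2 = 0.

K has 5 vertices, 10 edges, 5 triangles.
rank ∂_0 = 0, rank ∂_1 = 4 ⇒ b_0 = 5 − 0 − 4 = 1; all invariant factors of ∂_1 are 1 so no torsion. So H_0 = Z.
rank ∂_1 = 4, rank ∂_2 = 5 ⇒ b_1 = 10 − 4 − 5 = 1; all invariant factors of ∂_2 are 1 so no torsion. So H_1 = Z.
rank ∂_2 = 5, rank ∂_3 = 0 ⇒ b_2 = 5 − 5 − 0 = 0. So H_2 = 0.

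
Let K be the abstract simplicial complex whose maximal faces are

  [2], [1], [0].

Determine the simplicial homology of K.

H_0 ≅ Z^3.

We work with the vertex ordering 0 < 1 < 2. The simplices of K, each written with vertices in increasing order, are:

  0-simplices (3): [0], [1], [2]

giving chain groups C_0 ≅ Z^3.

Now H_k = ker ∂_k / im ∂_{k+1}, so:

  H_0: rank C_0 − rank ∂_1 = 3 − 0 = 3, and there is no ∂_1, so H_0 = Z^3.

(K is a triangulation of a set of 3 points.)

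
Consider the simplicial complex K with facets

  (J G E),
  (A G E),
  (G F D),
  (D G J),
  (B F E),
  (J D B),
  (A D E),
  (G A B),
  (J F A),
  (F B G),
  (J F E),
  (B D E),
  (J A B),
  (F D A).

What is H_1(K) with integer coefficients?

H_1 ≅ Z^2.

Take the total order A < B < D < E < F < G < J on the vertex set. Then K (dimension 2) consists of the simplices:

  0-simplices (7): A, B, D, E, F, G, J
  1-simplices (21): AB, AD, AE, AF, AG, AJ, BD, BE, BF, BG, BJ, DE, DF, DG, DJ, EF, EG, EJ, FG, FJ, GJ
  2-simplices (14): ABG, ABJ, ADE, ADF, AEG, AFJ, BDE, BDJ, BEF, BFG, DFG, DGJ, EFJ, EGJ

Hence C_0 ≅ Z^7, C_1 ≅ Z^21, C_2 ≅ Z^14.

The boundary map ∂_1: C_1 → C_0 is given by ∂[p,q] = [q] − [p].
The 7×21 boundary matrix has rank 6 and Smith normal form diag(1,1,1,1,1,1).

∂_2: C_2 → C_1 maps a triangle to the signed sum of its edges. For instance
  ∂BFG = FG − BG + BF,
  ∂AFJ = FJ − AJ + AF.
The resulting 21×14 matrix has rank 13, and its Smith normal form has invariant factors (1,1,1,1,1,1,1,1,1,1,1,1,1).

Reading off H_k = ker ∂_k / im ∂_{k+1}:

  H_1: rank ker ∂_1 − rank ∂_2 = (21 − 6) − 13 = 2, and the invariant factors of ∂_2 are all 1, so H_1 = Z^2.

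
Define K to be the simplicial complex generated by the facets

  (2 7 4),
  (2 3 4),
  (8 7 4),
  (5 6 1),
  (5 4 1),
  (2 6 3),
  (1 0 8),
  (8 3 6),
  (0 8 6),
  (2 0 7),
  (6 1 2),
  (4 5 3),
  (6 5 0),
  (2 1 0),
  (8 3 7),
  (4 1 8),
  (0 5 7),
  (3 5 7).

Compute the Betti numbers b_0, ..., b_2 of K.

b_0 = 1, b_1 = 1, b_2 = 0.

Fix the vertex order 0 < 1 < 2 < 3 < 4 < 5 < 6 < 7 < 8 and write every simplex with vertices in increasing order. Then dim K = 2 and the simplices of K are:

  0-simplices (9): [0], [1], [2], [3], [4], [5], [6], [7], [8]
  1-simplices (27): (27 of them)
  2-simplices (18): [0,1,2], [0,1,8], [0,2,7], [0,5,6], [0,5,7], [0,6,8], [1,2,6], [1,4,5], [1,4,8], [1,5,6], [2,3,4], [2,3,6], [2,4,7], [3,4,5], [3,5,7], [3,6,8], [3,7,8], [4,7,8]

giving chain groups C_0 ≅ Z^9, C_1 ≅ Z^27, C_2 ≅ Z^18.

Boundary ∂_1: C_1 → C_0 maps an edge to its endpoints' difference, ∂[p,q] = q − p.
The 9×27 boundary matrix has rank 8 and Smith normal form diag(1,1,1,1,1,1,1,1).

The boundary map ∂_2: C_2 → C_1 maps a triangle to the signed sum of its edges. For instance
  ∂[1,2,6] = [2,6] − [1,6] + [1,2],
  ∂[0,5,7] = [5,7] − [0,7] + [0,5].
The resulting 27×18 matrix has rank 18, and its Smith normal form has invariant factors (1,1,1,1,1,1,1,1,1,1,1,1,1,1,1,1,1,2).

Reading off H_k = ker ∂_k / im ∂_{k+1}:

  H_0: rank C_0 − rank ∂_1 = 9 − 8 = 1, and the invariant factors of ∂_1 are all 1, so H_0 ≅ Z.
  H_1: rank ker ∂_1 − rank ∂_2 = (27 − 8) − 18 = 1, and ∂_2 has invariant factor 2 > 1, so H_1 ≅ Z ⊕ Z/2.
  H_2: rank ker ∂_2 − rank ∂_3 = (18 − 18) − 0 = 0, and there is no ∂_3, so H_2 ≅ 0.

As a check, the Euler characteristic is 9 − 27 + 18 = 0, which agrees with 1 − 1 + 0 = 0.

Hence the Betti numbers are b_0 = 1, b_1 = 1, b_2 = 0.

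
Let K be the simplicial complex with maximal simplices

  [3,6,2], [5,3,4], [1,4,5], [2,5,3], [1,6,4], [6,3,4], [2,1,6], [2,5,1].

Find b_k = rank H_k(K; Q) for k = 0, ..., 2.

Fix the vertex order 1 < 2 < 3 < 4 < 5 < 6 and write every simplex with vertices in increasing order. Then dim K = 2 and the simplices of K are:

  0-simplices (6): [1], [2], [3], [4], [5], [6]
  1-simplices (12): [1,2], [1,4], [1,5], [1,6], [2,3], [2,5], [2,6], [3,4], [3,5], [3,6], [4,5], [4,6]
  2-simplices (8): [1,2,5], [1,2,6], [1,4,5], [1,4,6], [2,3,5], [2,3,6], [3,4,5], [3,4,6]

giving chain groups C_0 ≅ Z^6, C_1 ≅ Z^12, C_2 ≅ Z^8.

Boundary ∂_1: C_1 → C_0 is given by ∂[p,q] = [q] − [p]. For instance
  ∂[3,6] = [6] − [3].
The 6×12 boundary matrix has rank 5 and Smith normal form diag(1,1,1,1,1).

Boundary ∂_2: C_2 → C_1 maps a triangle to the signed sum of its edges. For instance
  ∂[1,2,6] = [2,6] − [1,6] + [1,2],
  ∂[1,4,5] = [4,5] − [1,5] + [1,4].
As a 12×8 matrix over Z this has rank 7, with invariant factors (1,1,1,1,1,1,1).

Now H_k = ker ∂_k / im ∂_{k+1}, so:

  H_0: rank C_0 − rank ∂_1 = 6 − 5 = 1, and the invariant factors of ∂_1 are all 1, so H_0 ≅ Z.
  H_1: rank ker ∂_1 − rank ∂_2 = (12 − 5) − 7 = 0, and the invariant factors of ∂_2 are all 1, so H_1 ≅ 0.
  H_2: rank ker ∂_2 − rank ∂_3 = (8 − 7) − 0 = 1, and there is no ∂_3, so H_2 ≅ Z.

As a check, the Euler characteristic is 6 − 12 + 8 = 2, which agrees with 1 − 0 + 1 = 2.

Hence the Betti numbers are b_0 = 1, b_1 = 0, b_2 = 1.

b_0 = 1, b_1 = 0, b_2 = 1.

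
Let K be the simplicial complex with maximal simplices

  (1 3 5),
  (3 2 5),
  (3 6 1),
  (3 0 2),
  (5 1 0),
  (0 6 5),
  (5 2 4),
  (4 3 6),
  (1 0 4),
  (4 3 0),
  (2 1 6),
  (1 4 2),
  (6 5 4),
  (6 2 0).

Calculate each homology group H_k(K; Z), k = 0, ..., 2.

H_0 ≅ Z,  H_1 ≅ Z^2,  H_2 ≅ Z.

Take the total order 0 < 1 < 2 < 3 < 4 < 5 < 6 on the vertex set. Then K (dimension 2) consists of the simplices:

  0-simplices (7): [0], [1], [2], [3], [4], [5], [6]
  1-simplices (21): [0,1], [0,2], [0,3], [0,4], [0,5], [0,6], [1,2], [1,3], [1,4], [1,5], [1,6], [2,3], [2,4], [2,5], [2,6], [3,4], [3,5], [3,6], [4,5], [4,6], [5,6]
  2-simplices (14): [0,1,4], [0,1,5], [0,2,3], [0,2,6], [0,3,4], [0,5,6], [1,2,4], [1,2,6], [1,3,5], [1,3,6], [2,3,5], [2,4,5], [3,4,6], [4,5,6]

so the chain groups are C_0 ≅ Z^7, C_1 ≅ Z^21, C_2 ≅ Z^14.

Boundary ∂_1: C_1 → C_0 maps an edge to its endpoints' difference, ∂[p,q] = q − p. For instance
  ∂[0,5] = [5] − [0].
This gives a 7×21 integer matrix of rank 6; reducing to Smith normal form yields diagonal entries (1,1,1,1,1,1).

The boundary map ∂_2: C_2 → C_1 sends each 2-simplex [p,q,r] to [q,r] − [p,r] + [p,q]. For instance
  ∂[0,1,5] = [1,5] − [0,5] + [0,1],
  ∂[4,5,6] = [5,6] − [4,6] + [4,5].
The 21×14 boundary matrix has rank 13 and Smith normal form diag(1,1,1,1,1,1,1,1,1,1,1,1,1).

Computing H_k = (kernel of ∂_k) / (image of ∂_{k+1}):

  H_0: rank C_0 − rank ∂_1 = 7 − 6 = 1, and the invariant factors of ∂_1 are all 1, so H_0 = Z.
  H_1: rank ker ∂_1 − rank ∂_2 = (21 − 6) − 13 = 2, and the invariant factors of ∂_2 are all 1, so H_1 = Z^2.
  H_2: rank ker ∂_2 − rank ∂_3 = (14 − 13) − 0 = 1, and there is no ∂_3, so H_2 = Z.

As a check, the Euler characteristic is 7 − 21 + 14 = 0, which agrees with 1 − 2 + 1 = 0.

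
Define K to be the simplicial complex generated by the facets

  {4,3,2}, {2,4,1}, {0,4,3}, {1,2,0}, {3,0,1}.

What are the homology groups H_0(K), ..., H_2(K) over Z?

Fix the vertex order 0 < 1 < 2 < 3 < 4 and write every simplex with vertices in increasing order. Then dim K = 2 and the simplices of K are:

  0-simplices (5): [0], [1], [2], [3], [4]
  1-simplices (10): [0,1], [0,2], [0,3], [0,4], [1,2], [1,3], [1,4], [2,3], [2,4], [3,4]
  2-simplices (5): [0,1,2], [0,1,3], [0,3,4], [1,2,4], [2,3,4]

Hence C_0 ≅ Z^5, C_1 ≅ Z^10, C_2 ≅ Z^5.

Boundary ∂_1: C_1 → C_0 sends each edge [p,q] (with p < q) to q − p. For instance
  ∂[2,4] = [4] − [2].
The 5×10 boundary matrix has rank 4 and Smith normal form diag(1,1,1,1).

∂_2: C_2 → C_1 maps a triangle to the signed sum of its edges. For instance
  ∂[0,1,3] = [1,3] − [0,3] + [0,1],
  ∂[2,3,4] = [3,4] − [2,4] + [2,3].
The 10×5 boundary matrix has rank 5 and Smith normal form diag(1,1,1,1,1).

From H_k ≅ ker(∂_k) / im(∂_{k+1}) we obtain:

  H_0: rank C_0 − rank ∂_1 = 5 − 4 = 1, and the invariant factors of ∂_1 are all 1, so H_0 = Z.
  H_1: rank ker ∂_1 − rank ∂_2 = (10 − 4) − 5 = 1, and the invariant factors of ∂_2 are all 1, so H_1 = Z.
  H_2: rank ker ∂_2 − rank ∂_3 = (5 − 5) − 0 = 0, and there is no ∂_3, so H_2 = 0.

H_0 ≅ Z,  H_1 ≅ Z,  H_2 = 0.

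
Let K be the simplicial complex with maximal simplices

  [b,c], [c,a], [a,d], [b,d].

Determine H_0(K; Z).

Take the total order a < b < c < d on the vertex set. Then K (dimension 1) consists of the simplices:

  0-simplices (4): a, b, c, d
  1-simplices (4): ac, ad, bc, bd

so the chain groups are C_0 ≅ Z^4, C_1 ≅ Z^4.

The boundary map ∂_1: C_1 → C_0 maps an edge to its endpoints' difference, ∂[p,q] = q − p.
This gives a 4×4 integer matrix of rank 3; reducing to Smith normal form yields diagonal entries (1,1,1).

Now H_k = ker ∂_k / im ∂_{k+1}, so:

  H_0: rank C_0 − rank ∂_1 = 4 − 3 = 1, and the invariant factors of ∂_1 are all 1, so H_0 = Z.

H_0 = Z.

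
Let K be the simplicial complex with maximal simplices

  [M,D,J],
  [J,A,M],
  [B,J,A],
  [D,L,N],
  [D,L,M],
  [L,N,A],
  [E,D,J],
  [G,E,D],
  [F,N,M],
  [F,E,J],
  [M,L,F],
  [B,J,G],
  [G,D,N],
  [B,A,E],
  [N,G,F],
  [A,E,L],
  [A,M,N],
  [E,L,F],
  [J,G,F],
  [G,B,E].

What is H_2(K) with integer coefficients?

H_2 = 0.

We work with the vertex ordering A < B < D < E < F < G < J < L < M < N. The simplices of K, each written with vertices in increasing order, are:

  0-simplices (10): A, B, D, E, F, G, J, L, M, N
  1-simplices (30): AB, AE, AJ, AL, AM, AN, BE, BG, BJ, DE, DG, DJ, DL, DM, DN, EF, EG, EJ, EL, FG, FJ, FL, FM, FN, GJ, GN, JM, LM, LN, MN
  2-simplices (20): ABE, ABJ, AEL, AJM, ALN, AMN, BEG, BGJ, DEG, DEJ, DGN, DJM, DLM, DLN, EFJ, EFL, FGJ, FGN, FLM, FMN

giving chain groups C_0 ≅ Z^10, C_1 ≅ Z^30, C_2 ≅ Z^20.

The boundary map ∂_1: C_1 → C_0 is given by ∂[p,q] = [q] − [p]. For instance
  ∂FJ = J − F.
This gives a 10×30 integer matrix of rank 9; reducing to Smith normal form yields diagonal entries (1,1,1,1,1,1,1,1,1).

Boundary ∂_2: C_2 → C_1 maps a triangle to the signed sum of its edges. For instance
  ∂BEG = EG − BG + BE,
  ∂FGN = GN − FN + FG.
As a 30×20 matrix over Z this has rank 20, with invariant factors (1,1,1,1,1,1,1,1,1,1,1,1,1,1,1,1,1,1,1,2).

From H_k ≅ ker(∂_k) / im(∂_{k+1}) we obtain:

  H_2: rank ker ∂_2 − rank ∂_3 = (20 − 20) − 0 = 0, and there is no ∂_3, so H_2 ≅ 0.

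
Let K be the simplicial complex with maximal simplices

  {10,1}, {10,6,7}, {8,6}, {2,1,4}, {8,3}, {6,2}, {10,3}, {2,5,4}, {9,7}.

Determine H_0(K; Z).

Take the total order 1 < 2 < 3 < 4 < 5 < 6 < 7 < 8 < 9 < 10 on the vertex set. Then K (dimension 2) consists of the simplices:

  0-simplices (10): [1], [2], [3], [4], [5], [6], [7], [8], [9], [10]
  1-simplices (14): [1,2], [1,4], [1,10], [2,4], [2,5], [2,6], [3,8], [3,10], [4,5], [6,7], [6,8], [6,10], [7,9], [7,10]
  2-simplices (3): [1,2,4], [2,4,5], [6,7,10]

so the chain groups are C_0 ≅ Z^10, C_1 ≅ Z^14, C_2 ≅ Z^3.

∂_1: C_1 → C_0 is given by ∂[p,q] = [q] − [p].
The resulting 10×14 matrix has rank 9, and its Smith normal form has invariant factors (1,1,1,1,1,1,1,1,1).

∂_2: C_2 → C_1 acts by ∂[p,q,r] = [q,r] − [p,r] + [p,q]. For instance
  ∂[6,7,10] = [7,10] − [6,10] + [6,7],
  ∂[1,2,4] = [2,4] − [1,4] + [1,2].
As a 14×3 matrix over Z this has rank 3, with invariant factors (1,1,1).

Computing H_k = (kernel of ∂_k) / (image of ∂_{k+1}):

  H_0: rank C_0 − rank ∂_1 = 10 − 9 = 1, and the invariant factors of ∂_1 are all 1, so H_0 = Z.

H_0 = Z.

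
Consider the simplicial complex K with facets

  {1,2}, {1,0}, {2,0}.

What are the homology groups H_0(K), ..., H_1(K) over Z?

H_0 = Z,  H_1 = Z.

Order the vertices as 0 < 1 < 2. Listing each simplex with vertices in this order, K has dimension 1 with simplices:

  0-simplices (3): [0], [1], [2]
  1-simplices (3): [0,1], [0,2], [1,2]

Hence C_0 ≅ Z^3, C_1 ≅ Z^3.

The boundary map ∂_1: C_1 → C_0 sends each edge [p,q] (with p < q) to q − p. For instance
  ∂[0,1] = [1] − [0].
As a 3×3 matrix over Z this has rank 2, with invariant factors (1,1).

Reading off H_k = ker ∂_k / im ∂_{k+1}:

  H_0: rank C_0 − rank ∂_1 = 3 − 2 = 1, and the invariant factors of ∂_1 are all 1, so H_0 = Z.
  H_1: rank ker ∂_1 − rank ∂_2 = (3 − 2) − 0 = 1, and there is no ∂_2, so H_1 = Z.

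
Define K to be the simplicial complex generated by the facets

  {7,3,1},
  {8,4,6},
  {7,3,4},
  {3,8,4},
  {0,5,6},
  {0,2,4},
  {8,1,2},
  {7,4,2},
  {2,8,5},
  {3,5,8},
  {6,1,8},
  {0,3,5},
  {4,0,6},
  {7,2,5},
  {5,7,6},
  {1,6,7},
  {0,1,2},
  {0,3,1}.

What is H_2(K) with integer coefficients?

H_2 ≅ Z.

K has 9 vertices, 27 edges, 18 triangles.
rank ∂_2 = 17, rank ∂_3 = 0 ⇒ b_2 = 18 − 17 − 0 = 1. So H_2 = Z.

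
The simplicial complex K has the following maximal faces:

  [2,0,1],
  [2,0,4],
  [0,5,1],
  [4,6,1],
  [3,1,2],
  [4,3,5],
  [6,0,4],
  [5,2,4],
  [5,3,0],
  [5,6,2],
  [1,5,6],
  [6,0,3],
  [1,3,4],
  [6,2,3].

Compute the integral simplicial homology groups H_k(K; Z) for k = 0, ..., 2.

H_0 = Z,  H_1 = Z^2,  H_2 = Z.

We work with the vertex ordering 0 < 1 < 2 < 3 < 4 < 5 < 6. The simplices of K, each written with vertices in increasing order, are:

  0-simplices (7): [0], [1], [2], [3], [4], [5], [6]
  1-simplices (21): [0,1], [0,2], [0,3], [0,4], [0,5], [0,6], [1,2], [1,3], [1,4], [1,5], [1,6], [2,3], [2,4], [2,5], [2,6], [3,4], [3,5], [3,6], [4,5], [4,6], [5,6]
  2-simplices (14): [0,1,2], [0,1,5], [0,2,4], [0,3,5], [0,3,6], [0,4,6], [1,2,3], [1,3,4], [1,4,6], [1,5,6], [2,3,6], [2,4,5], [2,5,6], [3,4,5]

so the chain groups are C_0 ≅ Z^7, C_1 ≅ Z^21, C_2 ≅ Z^14.

The boundary map ∂_1: C_1 → C_0 maps an edge to its endpoints' difference, ∂[p,q] = q − p.
As a 7×21 matrix over Z this has rank 6, with invariant factors (1,1,1,1,1,1).

Boundary ∂_2: C_2 → C_1 acts by ∂[p,q,r] = [q,r] − [p,r] + [p,q]. For instance
  ∂[0,1,5] = [1,5] − [0,5] + [0,1],
  ∂[0,4,6] = [4,6] − [0,6] + [0,4].
The 21×14 boundary matrix has rank 13 and Smith normal form diag(1,1,1,1,1,1,1,1,1,1,1,1,1).

Now H_k = ker ∂_k / im ∂_{k+1}, so:

  H_0: rank C_0 − rank ∂_1 = 7 − 6 = 1, and the invariant factors of ∂_1 are all 1, so H_0 = Z.
  H_1: rank ker ∂_1 − rank ∂_2 = (21 − 6) − 13 = 2, and the invariant factors of ∂_2 are all 1, so H_1 = Z^2.
  H_2: rank ker ∂_2 − rank ∂_3 = (14 − 13) − 0 = 1, and there is no ∂_3, so H_2 = Z.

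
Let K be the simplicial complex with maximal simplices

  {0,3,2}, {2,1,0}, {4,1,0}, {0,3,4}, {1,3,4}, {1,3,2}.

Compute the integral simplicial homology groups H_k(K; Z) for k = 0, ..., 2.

Fix the vertex order 0 < 1 < 2 < 3 < 4 and write every simplex with vertices in increasing order. Then dim K = 2 and the simplices of K are:

  0-simplices (5): [0], [1], [2], [3], [4]
  1-simplices (9): [0,1], [0,2], [0,3], [0,4], [1,2], [1,3], [1,4], [2,3], [3,4]
  2-simplices (6): [0,1,2], [0,1,4], [0,2,3], [0,3,4], [1,2,3], [1,3,4]

giving chain groups C_0 ≅ Z^5, C_1 ≅ Z^9, C_2 ≅ Z^6.

∂_1: C_1 → C_0 maps an edge to its endpoints' difference, ∂[p,q] = q − p. For instance
  ∂[3,4] = [4] − [3].
The resulting 5×9 matrix has rank 4, and its Smith normal form has invariant factors (1,1,1,1).

∂_2: C_2 → C_1 sends each 2-simplex [p,q,r] to [q,r] − [p,r] + [p,q]. For instance
  ∂[0,1,4] = [1,4] − [0,4] + [0,1],
  ∂[1,3,4] = [3,4] − [1,4] + [1,3].
The 9×6 boundary matrix has rank 5 and Smith normal form diag(1,1,1,1,1).

Now H_k = ker ∂_k / im ∂_{k+1}, so:

  H_0: rank C_0 − rank ∂_1 = 5 − 4 = 1, and the invariant factors of ∂_1 are all 1, so H_0 ≅ Z.
  H_1: rank ker ∂_1 − rank ∂_2 = (9 − 4) − 5 = 0, and the invariant factors of ∂_2 are all 1, so H_1 ≅ 0.
  H_2: rank ker ∂_2 − rank ∂_3 = (6 − 5) − 0 = 1, and there is no ∂_3, so H_2 ≅ Z.

(K is a triangulation of the 2-sphere S^2.)

H_0 = Z,  H_1 = 0,  H_2 = Z.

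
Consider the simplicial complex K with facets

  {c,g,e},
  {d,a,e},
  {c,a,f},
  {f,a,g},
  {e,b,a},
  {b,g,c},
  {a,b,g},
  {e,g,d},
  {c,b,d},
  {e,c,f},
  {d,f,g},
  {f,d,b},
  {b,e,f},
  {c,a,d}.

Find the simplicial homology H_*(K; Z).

H_0 = Z,  H_1 = Z^2,  H_2 = Z.

Order the vertices as a < b < c < d < e < f < g. Listing each simplex with vertices in this order, K has dimension 2 with simplices:

  0-simplices (7): a, b, c, d, e, f, g
  1-simplices (21): ab, ac, ad, ae, af, ag, bc, bd, be, bf, bg, cd, ce, cf, cg, de, df, dg, ef, eg, fg
  2-simplices (14): abe, abg, acd, acf, ade, afg, bcd, bcg, bdf, bef, cef, ceg, deg, dfg

Hence C_0 ≅ Z^7, C_1 ≅ Z^21, C_2 ≅ Z^14.

The boundary map ∂_1: C_1 → C_0 maps an edge to its endpoints' difference, ∂[p,q] = q − p.
This gives a 7×21 integer matrix of rank 6; reducing to Smith normal form yields diagonal entries (1,1,1,1,1,1).

∂_2: C_2 → C_1 acts by ∂[p,q,r] = [q,r] − [p,r] + [p,q]. For instance
  ∂afg = fg − ag + af,
  ∂abe = be − ae + ab.
This gives a 21×14 integer matrix of rank 13; reducing to Smith normal form yields diagonal entries (1,1,1,1,1,1,1,1,1,1,1,1,1).

From H_k ≅ ker(∂_k) / im(∂_{k+1}) we obtain:

  H_0: rank C_0 − rank ∂_1 = 7 − 6 = 1, and the invariant factors of ∂_1 are all 1, so H_0 = Z.
  H_1: rank ker ∂_1 − rank ∂_2 = (21 − 6) − 13 = 2, and the invariant factors of ∂_2 are all 1, so H_1 = Z^2.
  H_2: rank ker ∂_2 − rank ∂_3 = (14 − 13) − 0 = 1, and there is no ∂_3, so H_2 = Z.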